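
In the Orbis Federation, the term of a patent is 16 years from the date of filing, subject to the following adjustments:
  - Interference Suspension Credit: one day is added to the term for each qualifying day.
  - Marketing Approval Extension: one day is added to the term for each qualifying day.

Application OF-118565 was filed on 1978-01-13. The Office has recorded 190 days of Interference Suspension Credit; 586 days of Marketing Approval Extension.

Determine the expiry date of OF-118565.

Base term: filing date + 16 years → 13 January 1994.
Interference Suspension Credit: +190 days → 22 July 1994.
Marketing Approval Extension: +586 days → 28 February 1996.

1996-02-28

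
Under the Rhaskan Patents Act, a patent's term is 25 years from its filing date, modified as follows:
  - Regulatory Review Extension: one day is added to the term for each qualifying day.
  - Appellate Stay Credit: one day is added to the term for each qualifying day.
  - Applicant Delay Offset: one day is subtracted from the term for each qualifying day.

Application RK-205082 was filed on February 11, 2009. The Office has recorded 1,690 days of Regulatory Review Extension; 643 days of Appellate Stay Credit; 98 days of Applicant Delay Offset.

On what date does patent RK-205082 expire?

Base term: filing date + 25 years → 11 February 2034.
Regulatory Review Extension: +1690 days → 28 September 2038.
Appellate Stay Credit: +643 days → 2 July 2040.
Applicant Delay Offset: −98 days → 26 March 2040.

2040-03-26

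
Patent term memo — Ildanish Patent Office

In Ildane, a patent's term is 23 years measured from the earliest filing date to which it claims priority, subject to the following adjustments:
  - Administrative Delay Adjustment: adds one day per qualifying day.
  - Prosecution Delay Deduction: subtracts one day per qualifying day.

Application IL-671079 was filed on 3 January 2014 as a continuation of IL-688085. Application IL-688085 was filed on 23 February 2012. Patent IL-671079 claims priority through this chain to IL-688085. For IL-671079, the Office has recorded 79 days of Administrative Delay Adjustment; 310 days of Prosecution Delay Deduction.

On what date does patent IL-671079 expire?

July 7, 2034

Earliest priority filing: 23 February 2012.
Base term: 23 February 2012 + 23 years → 23 February 2035.
Administrative Delay Adjustment: +79 days → 13 May 2035.
Prosecution Delay Deduction: −310 days → 7 July 2034.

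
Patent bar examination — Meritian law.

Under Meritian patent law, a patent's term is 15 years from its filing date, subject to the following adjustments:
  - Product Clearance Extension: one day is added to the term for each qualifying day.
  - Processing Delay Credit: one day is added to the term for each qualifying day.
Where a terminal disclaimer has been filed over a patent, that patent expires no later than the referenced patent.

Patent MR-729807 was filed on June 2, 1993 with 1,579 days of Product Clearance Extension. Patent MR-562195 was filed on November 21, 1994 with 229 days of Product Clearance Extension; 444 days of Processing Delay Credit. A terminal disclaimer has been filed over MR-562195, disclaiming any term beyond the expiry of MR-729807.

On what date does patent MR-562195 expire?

Natural term of MR-562195:
  Base: filing + 15 years → 21 November 2009.
  Product Clearance Extension: +229 days → 8 July 2010.
  Processing Delay Credit: +444 days → 25 September 2011.
Expiry of referenced patent MR-729807:
  Base: filing + 15 years → 2 June 2008.
  Product Clearance Extension: +1579 days → 28 September 2012.
Terminal disclaimer: MR-562195 expires on the earlier of 25 September 2011 and 28 September 2012.

September 25, 2011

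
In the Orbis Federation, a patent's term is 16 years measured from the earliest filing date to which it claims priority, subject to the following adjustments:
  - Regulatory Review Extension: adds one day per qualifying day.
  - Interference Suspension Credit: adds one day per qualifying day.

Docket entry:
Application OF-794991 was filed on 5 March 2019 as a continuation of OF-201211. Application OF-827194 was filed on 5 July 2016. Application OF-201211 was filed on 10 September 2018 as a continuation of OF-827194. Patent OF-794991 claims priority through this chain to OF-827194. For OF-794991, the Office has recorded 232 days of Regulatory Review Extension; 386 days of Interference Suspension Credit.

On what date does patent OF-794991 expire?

Earliest priority filing: 5 July 2016.
Base term: 5 July 2016 + 16 years → 5 July 2032.
Regulatory Review Extension: +232 days → 22 February 2033.
Interference Suspension Credit: +386 days → 15 March 2034.

March 15, 2034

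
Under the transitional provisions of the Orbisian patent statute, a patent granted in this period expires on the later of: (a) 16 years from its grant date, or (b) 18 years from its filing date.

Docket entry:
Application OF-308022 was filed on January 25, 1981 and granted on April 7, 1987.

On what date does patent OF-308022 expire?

(a) grant + 16 years → 7 April 2003.
(b) filing + 18 years → 25 January 1999.
Later of the two: 7 April 2003.

2003-04-07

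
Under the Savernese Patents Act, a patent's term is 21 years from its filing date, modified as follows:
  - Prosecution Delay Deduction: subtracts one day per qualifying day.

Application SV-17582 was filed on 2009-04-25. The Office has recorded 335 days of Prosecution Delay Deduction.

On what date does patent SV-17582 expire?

Base term: filing date + 21 years → 25 April 2030.
Prosecution Delay Deduction: −335 days → 25 May 2029.

May 25, 2029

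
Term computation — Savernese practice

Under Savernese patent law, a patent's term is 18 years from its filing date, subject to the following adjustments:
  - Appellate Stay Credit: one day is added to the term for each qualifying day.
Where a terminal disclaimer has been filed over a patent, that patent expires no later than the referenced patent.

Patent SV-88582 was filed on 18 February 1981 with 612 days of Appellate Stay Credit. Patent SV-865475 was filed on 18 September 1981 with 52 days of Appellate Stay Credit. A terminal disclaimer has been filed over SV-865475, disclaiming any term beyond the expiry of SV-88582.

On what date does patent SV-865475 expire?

November 9, 1999

Natural term of SV-865475:
  Base: filing + 18 years → 18 September 1999.
  Appellate Stay Credit: +52 days → 9 November 1999.
Expiry of referenced patent SV-88582:
  Base: filing + 18 years → 18 February 1999.
  Appellate Stay Credit: +612 days → 22 October 2000.
Terminal disclaimer: SV-865475 expires on the earlier of 9 November 1999 and 22 October 2000.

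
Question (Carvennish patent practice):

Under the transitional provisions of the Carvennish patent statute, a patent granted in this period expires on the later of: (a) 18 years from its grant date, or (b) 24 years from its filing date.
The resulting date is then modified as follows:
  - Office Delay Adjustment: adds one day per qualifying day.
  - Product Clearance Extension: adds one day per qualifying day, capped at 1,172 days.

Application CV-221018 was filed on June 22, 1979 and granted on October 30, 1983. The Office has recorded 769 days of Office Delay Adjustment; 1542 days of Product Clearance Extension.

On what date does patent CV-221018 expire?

October 14, 2008

(a) grant + 18 years → 30 October 2001.
(b) filing + 24 years → 22 June 2003.
Later of the two: 22 June 2003.
Office Delay Adjustment: +769 days → 30 July 2005.
Product Clearance Extension: 1542 days claimed exceeds the 1172-day cap, so +1172 days → 14 October 2008.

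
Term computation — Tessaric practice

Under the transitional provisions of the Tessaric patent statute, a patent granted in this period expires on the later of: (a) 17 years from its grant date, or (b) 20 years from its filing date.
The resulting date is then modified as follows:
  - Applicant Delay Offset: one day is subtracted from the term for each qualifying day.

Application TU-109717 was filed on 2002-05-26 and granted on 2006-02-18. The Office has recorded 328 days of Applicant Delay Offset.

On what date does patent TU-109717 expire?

March 27, 2022

(a) grant + 17 years → 18 February 2023.
(b) filing + 20 years → 26 May 2022.
Later of the two: 18 February 2023.
Applicant Delay Offset: −328 days → 27 March 2022.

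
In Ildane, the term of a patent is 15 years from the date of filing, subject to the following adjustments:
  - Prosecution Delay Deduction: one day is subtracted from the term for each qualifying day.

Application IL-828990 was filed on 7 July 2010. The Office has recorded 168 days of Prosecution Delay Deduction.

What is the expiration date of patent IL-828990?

Base term: filing date + 15 years → 7 July 2025.
Prosecution Delay Deduction: −168 days → 20 January 2025.

January 20, 2025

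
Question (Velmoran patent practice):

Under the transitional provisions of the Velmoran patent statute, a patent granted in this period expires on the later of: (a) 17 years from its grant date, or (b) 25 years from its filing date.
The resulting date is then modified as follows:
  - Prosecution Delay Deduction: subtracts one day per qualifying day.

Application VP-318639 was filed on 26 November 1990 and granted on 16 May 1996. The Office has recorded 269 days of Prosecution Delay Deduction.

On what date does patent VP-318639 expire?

March 2, 2015

(a) grant + 17 years → 16 May 2013.
(b) filing + 25 years → 26 November 2015.
Later of the two: 26 November 2015.
Prosecution Delay Deduction: −269 days → 2 March 2015.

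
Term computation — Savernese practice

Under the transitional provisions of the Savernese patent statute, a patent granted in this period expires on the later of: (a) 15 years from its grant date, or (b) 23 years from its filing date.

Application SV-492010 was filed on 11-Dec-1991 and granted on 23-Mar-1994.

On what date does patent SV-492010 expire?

December 11, 2014

(a) grant + 15 years → 23 March 2009.
(b) filing + 23 years → 11 December 2014.
Later of the two: 11 December 2014.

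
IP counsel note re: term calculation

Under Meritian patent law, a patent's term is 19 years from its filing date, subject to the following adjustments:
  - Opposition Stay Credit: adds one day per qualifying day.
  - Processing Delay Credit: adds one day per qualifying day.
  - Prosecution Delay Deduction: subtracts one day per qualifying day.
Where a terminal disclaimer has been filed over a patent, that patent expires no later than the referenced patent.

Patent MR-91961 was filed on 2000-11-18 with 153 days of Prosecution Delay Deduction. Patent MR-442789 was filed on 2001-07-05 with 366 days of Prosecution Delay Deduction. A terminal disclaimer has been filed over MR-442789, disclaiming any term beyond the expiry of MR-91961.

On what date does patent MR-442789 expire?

Natural term of MR-442789:
  Base: filing + 19 years → 5 July 2020.
  Prosecution Delay Deduction: −366 days → 5 July 2019.
Expiry of referenced patent MR-91961:
  Base: filing + 19 years → 18 November 2019.
  Prosecution Delay Deduction: −153 days → 18 June 2019.
Terminal disclaimer: MR-442789 expires on the earlier of 5 July 2019 and 18 June 2019.

2019-06-18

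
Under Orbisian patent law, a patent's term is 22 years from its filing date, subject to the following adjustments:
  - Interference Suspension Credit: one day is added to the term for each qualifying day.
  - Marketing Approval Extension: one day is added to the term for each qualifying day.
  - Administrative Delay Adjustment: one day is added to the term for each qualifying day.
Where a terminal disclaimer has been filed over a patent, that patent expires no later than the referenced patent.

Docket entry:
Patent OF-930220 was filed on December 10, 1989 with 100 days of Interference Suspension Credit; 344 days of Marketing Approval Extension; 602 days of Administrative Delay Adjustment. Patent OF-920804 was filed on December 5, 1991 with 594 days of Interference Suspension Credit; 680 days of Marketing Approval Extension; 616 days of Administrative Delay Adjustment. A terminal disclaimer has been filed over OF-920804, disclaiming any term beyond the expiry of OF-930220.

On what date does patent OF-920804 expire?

Natural term of OF-920804:
  Base: filing + 22 years → 5 December 2013.
  Interference Suspension Credit: +594 days → 22 July 2015.
  Marketing Approval Extension: +680 days → 1 June 2017.
  Administrative Delay Adjustment: +616 days → 7 February 2019.
Expiry of referenced patent OF-930220:
  Base: filing + 22 years → 10 December 2011.
  Interference Suspension Credit: +100 days → 19 March 2012.
  Marketing Approval Extension: +344 days → 26 February 2013.
  Administrative Delay Adjustment: +602 days → 21 October 2014.
Terminal disclaimer: OF-920804 expires on the earlier of 7 February 2019 and 21 October 2014.

October 21, 2014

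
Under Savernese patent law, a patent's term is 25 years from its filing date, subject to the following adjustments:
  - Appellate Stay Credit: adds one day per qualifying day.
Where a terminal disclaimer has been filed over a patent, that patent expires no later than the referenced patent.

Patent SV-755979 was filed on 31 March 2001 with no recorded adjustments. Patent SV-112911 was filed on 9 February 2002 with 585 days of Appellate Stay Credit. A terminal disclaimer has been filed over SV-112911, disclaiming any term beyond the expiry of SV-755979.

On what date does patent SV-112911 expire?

Natural term of SV-112911:
  Base: filing + 25 years → 9 February 2027.
  Appellate Stay Credit: +585 days → 16 September 2028.
Expiry of referenced patent SV-755979:
  Base: filing + 25 years → 31 March 2026.
Terminal disclaimer: SV-112911 expires on the earlier of 16 September 2028 and 31 March 2026.

March 31, 2026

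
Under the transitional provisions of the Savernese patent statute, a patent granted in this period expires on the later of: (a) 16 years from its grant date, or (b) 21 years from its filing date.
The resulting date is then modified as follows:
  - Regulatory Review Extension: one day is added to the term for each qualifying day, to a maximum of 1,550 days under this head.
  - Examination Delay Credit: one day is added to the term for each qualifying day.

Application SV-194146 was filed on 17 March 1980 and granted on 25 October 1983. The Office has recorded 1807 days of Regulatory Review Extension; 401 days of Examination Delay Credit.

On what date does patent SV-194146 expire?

July 20, 2006

(a) grant + 16 years → 25 October 1999.
(b) filing + 21 years → 17 March 2001.
Later of the two: 17 March 2001.
Regulatory Review Extension: 1807 days claimed exceeds the 1550-day cap, so +1550 days → 14 June 2005.
Examination Delay Credit: +401 days → 20 July 2006.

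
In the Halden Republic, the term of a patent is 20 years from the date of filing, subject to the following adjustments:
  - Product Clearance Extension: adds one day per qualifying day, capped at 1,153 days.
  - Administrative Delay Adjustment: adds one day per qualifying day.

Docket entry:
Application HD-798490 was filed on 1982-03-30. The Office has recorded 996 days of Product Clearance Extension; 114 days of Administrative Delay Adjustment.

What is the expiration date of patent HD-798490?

Base term: filing date + 20 years → 30 March 2002.
Product Clearance Extension: 996 days (within the 1153-day cap) → +996 days → 20 December 2004.
Administrative Delay Adjustment: +114 days → 13 April 2005.

April 13, 2005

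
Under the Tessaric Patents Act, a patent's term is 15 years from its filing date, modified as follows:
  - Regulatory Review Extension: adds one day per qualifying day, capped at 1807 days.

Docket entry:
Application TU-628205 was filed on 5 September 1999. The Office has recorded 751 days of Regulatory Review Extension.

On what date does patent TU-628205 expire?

September 25, 2016

Base term: filing date + 15 years → 5 September 2014.
Regulatory Review Extension: 751 days (within the 1807-day cap) → +751 days → 25 September 2016.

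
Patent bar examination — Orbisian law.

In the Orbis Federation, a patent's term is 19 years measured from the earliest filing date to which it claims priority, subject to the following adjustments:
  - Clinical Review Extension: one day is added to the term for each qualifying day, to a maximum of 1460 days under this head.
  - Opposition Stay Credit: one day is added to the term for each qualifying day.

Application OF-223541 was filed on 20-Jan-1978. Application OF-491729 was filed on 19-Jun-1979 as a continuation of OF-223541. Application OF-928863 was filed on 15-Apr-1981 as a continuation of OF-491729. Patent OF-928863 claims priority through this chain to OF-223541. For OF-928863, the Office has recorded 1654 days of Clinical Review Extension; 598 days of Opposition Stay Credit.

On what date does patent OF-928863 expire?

Earliest priority filing: 20 January 1978.
Base term: 20 January 1978 + 19 years → 20 January 1997.
Clinical Review Extension: 1654 days claimed exceeds the 1460-day cap, so +1460 days → 19 January 2001.
Opposition Stay Credit: +598 days → 9 September 2002.

2002-09-09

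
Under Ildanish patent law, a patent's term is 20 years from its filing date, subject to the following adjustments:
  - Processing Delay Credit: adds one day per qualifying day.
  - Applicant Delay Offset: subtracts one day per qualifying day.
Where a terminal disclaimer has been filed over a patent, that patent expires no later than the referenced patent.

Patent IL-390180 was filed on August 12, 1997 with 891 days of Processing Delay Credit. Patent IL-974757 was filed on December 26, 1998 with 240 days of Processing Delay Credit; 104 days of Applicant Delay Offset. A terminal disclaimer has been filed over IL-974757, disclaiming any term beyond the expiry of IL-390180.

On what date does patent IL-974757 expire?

Natural term of IL-974757:
  Base: filing + 20 years → 26 December 2018.
  Processing Delay Credit: +240 days → 23 August 2019.
  Applicant Delay Offset: −104 days → 11 May 2019.
Expiry of referenced patent IL-390180:
  Base: filing + 20 years → 12 August 2017.
  Processing Delay Credit: +891 days → 20 January 2020.
Terminal disclaimer: IL-974757 expires on the earlier of 11 May 2019 and 20 January 2020.

2019-05-11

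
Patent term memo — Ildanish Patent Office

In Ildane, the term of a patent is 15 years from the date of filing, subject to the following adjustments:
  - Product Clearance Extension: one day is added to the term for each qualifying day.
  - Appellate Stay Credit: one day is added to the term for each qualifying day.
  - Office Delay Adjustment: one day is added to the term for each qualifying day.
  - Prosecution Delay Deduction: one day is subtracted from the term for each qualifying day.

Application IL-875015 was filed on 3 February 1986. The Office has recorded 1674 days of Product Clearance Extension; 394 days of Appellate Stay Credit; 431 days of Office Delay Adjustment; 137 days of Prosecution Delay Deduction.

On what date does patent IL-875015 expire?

July 24, 2007

Base term: filing date + 15 years → 3 February 2001.
Product Clearance Extension: +1674 days → 4 September 2005.
Appellate Stay Credit: +394 days → 3 October 2006.
Office Delay Adjustment: +431 days → 8 December 2007.
Prosecution Delay Deduction: −137 days → 24 July 2007.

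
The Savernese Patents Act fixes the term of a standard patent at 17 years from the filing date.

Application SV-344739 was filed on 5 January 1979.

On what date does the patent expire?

1996-01-05

Filing date + 17 years → 5 January 1996.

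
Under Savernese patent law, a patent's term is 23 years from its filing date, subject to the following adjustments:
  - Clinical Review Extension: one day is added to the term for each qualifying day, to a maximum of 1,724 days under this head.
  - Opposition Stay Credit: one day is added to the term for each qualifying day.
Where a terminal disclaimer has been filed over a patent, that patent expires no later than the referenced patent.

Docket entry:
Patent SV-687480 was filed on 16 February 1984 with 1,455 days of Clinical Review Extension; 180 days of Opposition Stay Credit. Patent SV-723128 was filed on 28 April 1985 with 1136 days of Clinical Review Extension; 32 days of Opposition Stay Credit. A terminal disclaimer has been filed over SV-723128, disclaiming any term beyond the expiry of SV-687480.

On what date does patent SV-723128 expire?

Natural term of SV-723128:
  Base: filing + 23 years → 28 April 2008.
  Clinical Review Extension: 1136 days (within the 1724-day cap) → +1136 days → 8 June 2011.
  Opposition Stay Credit: +32 days → 10 July 2011.
Expiry of referenced patent SV-687480:
  Base: filing + 23 years → 16 February 2007.
  Clinical Review Extension: 1455 days (within the 1724-day cap) → +1455 days → 10 February 2011.
  Opposition Stay Credit: +180 days → 9 August 2011.
Terminal disclaimer: SV-723128 expires on the earlier of 10 July 2011 and 9 August 2011.

2011-07-10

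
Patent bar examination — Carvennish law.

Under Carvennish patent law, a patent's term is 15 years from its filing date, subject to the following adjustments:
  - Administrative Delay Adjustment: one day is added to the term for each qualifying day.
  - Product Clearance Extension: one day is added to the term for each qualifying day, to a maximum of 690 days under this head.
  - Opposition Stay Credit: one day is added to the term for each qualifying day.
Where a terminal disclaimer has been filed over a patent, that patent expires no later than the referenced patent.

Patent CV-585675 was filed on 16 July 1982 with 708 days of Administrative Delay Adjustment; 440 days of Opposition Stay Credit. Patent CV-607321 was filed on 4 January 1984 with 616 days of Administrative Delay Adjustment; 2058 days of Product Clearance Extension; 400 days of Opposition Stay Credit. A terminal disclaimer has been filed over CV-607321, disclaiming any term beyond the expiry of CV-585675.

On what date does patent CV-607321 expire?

Natural term of CV-607321:
  Base: filing + 15 years → 4 January 1999.
  Administrative Delay Adjustment: +616 days → 11 September 2000.
  Product Clearance Extension: 2058 days claimed exceeds the 690-day cap, so +690 days → 2 August 2002.
  Opposition Stay Credit: +400 days → 6 September 2003.
Expiry of referenced patent CV-585675:
  Base: filing + 15 years → 16 July 1997.
  Administrative Delay Adjustment: +708 days → 24 June 1999.
  Opposition Stay Credit: +440 days → 6 September 2000.
Terminal disclaimer: CV-607321 expires on the earlier of 6 September 2003 and 6 September 2000.

September 6, 2000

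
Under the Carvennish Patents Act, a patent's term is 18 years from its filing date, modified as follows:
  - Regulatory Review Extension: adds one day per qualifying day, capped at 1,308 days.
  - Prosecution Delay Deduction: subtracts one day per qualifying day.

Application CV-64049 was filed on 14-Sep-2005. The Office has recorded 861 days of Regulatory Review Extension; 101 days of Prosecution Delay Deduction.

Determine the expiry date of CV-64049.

Base term: filing date + 18 years → 14 September 2023.
Regulatory Review Extension: 861 days (within the 1308-day cap) → +861 days → 22 January 2026.
Prosecution Delay Deduction: −101 days → 13 October 2025.

2025-10-13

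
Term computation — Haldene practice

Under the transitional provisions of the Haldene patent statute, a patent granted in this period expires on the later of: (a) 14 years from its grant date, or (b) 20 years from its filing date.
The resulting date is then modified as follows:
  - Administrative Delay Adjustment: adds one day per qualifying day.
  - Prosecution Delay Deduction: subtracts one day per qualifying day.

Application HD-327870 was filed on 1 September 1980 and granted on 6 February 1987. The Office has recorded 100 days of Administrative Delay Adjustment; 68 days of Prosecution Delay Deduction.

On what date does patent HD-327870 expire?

2001-03-10

(a) grant + 14 years → 6 February 2001.
(b) filing + 20 years → 1 September 2000.
Later of the two: 6 February 2001.
Administrative Delay Adjustment: +100 days → 17 May 2001.
Prosecution Delay Deduction: −68 days → 10 March 2001.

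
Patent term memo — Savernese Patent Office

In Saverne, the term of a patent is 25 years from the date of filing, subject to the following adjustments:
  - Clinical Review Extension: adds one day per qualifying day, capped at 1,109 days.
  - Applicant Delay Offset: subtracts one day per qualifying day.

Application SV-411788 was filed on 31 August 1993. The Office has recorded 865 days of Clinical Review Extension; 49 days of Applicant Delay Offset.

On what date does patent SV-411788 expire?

Base term: filing date + 25 years → 31 August 2018.
Clinical Review Extension: 865 days (within the 1109-day cap) → +865 days → 12 January 2021.
Applicant Delay Offset: −49 days → 24 November 2020.

November 24, 2020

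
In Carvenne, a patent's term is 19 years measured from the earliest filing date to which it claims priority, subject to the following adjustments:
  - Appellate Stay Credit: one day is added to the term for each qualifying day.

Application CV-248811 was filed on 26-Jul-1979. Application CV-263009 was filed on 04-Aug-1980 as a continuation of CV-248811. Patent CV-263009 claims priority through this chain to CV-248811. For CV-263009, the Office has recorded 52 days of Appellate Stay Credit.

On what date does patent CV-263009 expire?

Earliest priority filing: 26 July 1979.
Base term: 26 July 1979 + 19 years → 26 July 1998.
Appellate Stay Credit: +52 days → 16 September 1998.

1998-09-16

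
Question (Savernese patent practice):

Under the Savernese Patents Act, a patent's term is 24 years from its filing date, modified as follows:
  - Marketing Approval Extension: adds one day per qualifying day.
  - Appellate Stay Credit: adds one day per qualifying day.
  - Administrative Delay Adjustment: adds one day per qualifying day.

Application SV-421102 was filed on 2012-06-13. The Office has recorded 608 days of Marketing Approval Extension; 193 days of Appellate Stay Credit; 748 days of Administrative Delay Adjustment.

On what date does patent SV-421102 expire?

2040-09-09

Base term: filing date + 24 years → 13 June 2036.
Marketing Approval Extension: +608 days → 11 February 2038.
Appellate Stay Credit: +193 days → 23 August 2038.
Administrative Delay Adjustment: +748 days → 9 September 2040.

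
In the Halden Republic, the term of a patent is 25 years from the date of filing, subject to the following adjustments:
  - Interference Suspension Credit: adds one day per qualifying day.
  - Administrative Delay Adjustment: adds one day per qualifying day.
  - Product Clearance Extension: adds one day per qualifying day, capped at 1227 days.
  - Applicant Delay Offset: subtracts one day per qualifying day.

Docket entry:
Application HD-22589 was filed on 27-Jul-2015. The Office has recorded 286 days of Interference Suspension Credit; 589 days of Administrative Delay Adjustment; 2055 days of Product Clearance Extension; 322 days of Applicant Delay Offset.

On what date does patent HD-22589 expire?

Base term: filing date + 25 years → 27 July 2040.
Interference Suspension Credit: +286 days → 9 May 2041.
Administrative Delay Adjustment: +589 days → 19 December 2042.
Product Clearance Extension: 2055 days claimed exceeds the 1227-day cap, so +1227 days → 29 April 2046.
Applicant Delay Offset: −322 days → 11 June 2045.

June 11, 2045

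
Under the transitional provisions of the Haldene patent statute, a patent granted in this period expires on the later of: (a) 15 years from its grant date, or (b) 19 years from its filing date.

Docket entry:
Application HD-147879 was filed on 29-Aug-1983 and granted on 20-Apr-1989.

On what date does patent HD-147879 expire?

2004-04-20

(a) grant + 15 years → 20 April 2004.
(b) filing + 19 years → 29 August 2002.
Later of the two: 20 April 2004.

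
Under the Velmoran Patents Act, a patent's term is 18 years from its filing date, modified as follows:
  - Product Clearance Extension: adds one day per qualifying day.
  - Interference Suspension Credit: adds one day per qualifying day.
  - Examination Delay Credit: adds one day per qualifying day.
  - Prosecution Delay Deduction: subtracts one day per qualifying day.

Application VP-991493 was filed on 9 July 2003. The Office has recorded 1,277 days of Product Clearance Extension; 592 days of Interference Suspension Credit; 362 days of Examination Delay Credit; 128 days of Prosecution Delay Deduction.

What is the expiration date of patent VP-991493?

Base term: filing date + 18 years → 9 July 2021.
Product Clearance Extension: +1277 days → 6 January 2025.
Interference Suspension Credit: +592 days → 21 August 2026.
Examination Delay Credit: +362 days → 18 August 2027.
Prosecution Delay Deduction: −128 days → 12 April 2027.

April 12, 2027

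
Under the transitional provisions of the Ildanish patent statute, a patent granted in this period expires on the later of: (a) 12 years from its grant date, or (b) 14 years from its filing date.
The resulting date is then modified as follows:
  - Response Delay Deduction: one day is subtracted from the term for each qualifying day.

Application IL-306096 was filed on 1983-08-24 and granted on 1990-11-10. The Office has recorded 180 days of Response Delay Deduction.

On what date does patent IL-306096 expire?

(a) grant + 12 years → 10 November 2002.
(b) filing + 14 years → 24 August 1997.
Later of the two: 10 November 2002.
Response Delay Deduction: −180 days → 14 May 2002.

2002-05-14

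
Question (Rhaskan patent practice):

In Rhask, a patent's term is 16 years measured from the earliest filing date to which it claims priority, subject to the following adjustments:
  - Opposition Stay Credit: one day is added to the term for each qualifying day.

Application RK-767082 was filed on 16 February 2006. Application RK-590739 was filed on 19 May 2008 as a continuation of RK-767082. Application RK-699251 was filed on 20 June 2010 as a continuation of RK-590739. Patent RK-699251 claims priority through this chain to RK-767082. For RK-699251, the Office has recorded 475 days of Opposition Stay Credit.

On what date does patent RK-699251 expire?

June 6, 2023

Earliest priority filing: 16 February 2006.
Base term: 16 February 2006 + 16 years → 16 February 2022.
Opposition Stay Credit: +475 days → 6 June 2023.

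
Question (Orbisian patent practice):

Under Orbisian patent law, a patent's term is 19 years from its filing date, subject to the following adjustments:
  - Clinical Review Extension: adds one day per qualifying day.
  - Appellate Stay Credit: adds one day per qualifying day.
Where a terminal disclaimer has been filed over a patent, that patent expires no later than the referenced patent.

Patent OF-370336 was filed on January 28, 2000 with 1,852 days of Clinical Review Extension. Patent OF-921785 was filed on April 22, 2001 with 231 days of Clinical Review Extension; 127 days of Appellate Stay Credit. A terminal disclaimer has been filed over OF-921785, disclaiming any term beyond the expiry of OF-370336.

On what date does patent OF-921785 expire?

2021-04-15

Natural term of OF-921785:
  Base: filing + 19 years → 22 April 2020.
  Clinical Review Extension: +231 days → 9 December 2020.
  Appellate Stay Credit: +127 days → 15 April 2021.
Expiry of referenced patent OF-370336:
  Base: filing + 19 years → 28 January 2019.
  Clinical Review Extension: +1852 days → 23 February 2024.
Terminal disclaimer: OF-921785 expires on the earlier of 15 April 2021 and 23 February 2024.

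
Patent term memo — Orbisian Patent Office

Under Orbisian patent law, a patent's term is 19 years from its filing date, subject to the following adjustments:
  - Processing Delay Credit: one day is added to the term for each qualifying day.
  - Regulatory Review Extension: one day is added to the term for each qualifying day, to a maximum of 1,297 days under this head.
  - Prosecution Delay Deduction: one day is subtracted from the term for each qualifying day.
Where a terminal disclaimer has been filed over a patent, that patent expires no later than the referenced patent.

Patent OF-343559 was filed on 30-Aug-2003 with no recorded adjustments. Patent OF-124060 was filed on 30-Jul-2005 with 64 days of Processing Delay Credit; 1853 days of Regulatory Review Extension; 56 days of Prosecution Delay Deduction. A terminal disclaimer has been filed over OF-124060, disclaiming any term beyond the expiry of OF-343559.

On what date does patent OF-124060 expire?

August 30, 2022

Natural term of OF-124060:
  Base: filing + 19 years → 30 July 2024.
  Processing Delay Credit: +64 days → 2 October 2024.
  Regulatory Review Extension: 1853 days claimed exceeds the 1297-day cap, so +1297 days → 21 April 2028.
  Prosecution Delay Deduction: −56 days → 25 February 2028.
Expiry of referenced patent OF-343559:
  Base: filing + 19 years → 30 August 2022.
Terminal disclaimer: OF-124060 expires on the earlier of 25 February 2028 and 30 August 2022.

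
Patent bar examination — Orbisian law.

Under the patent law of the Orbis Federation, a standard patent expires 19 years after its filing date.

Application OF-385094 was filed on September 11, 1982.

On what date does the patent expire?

Filing date + 19 years → 11 September 2001.

September 11, 2001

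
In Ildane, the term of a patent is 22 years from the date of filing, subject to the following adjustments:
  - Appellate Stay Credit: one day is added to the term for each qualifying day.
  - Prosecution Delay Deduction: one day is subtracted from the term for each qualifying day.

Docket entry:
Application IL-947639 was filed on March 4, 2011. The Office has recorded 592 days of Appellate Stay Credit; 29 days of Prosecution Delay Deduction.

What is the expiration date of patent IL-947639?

Base term: filing date + 22 years → 4 March 2033.
Appellate Stay Credit: +592 days → 17 October 2034.
Prosecution Delay Deduction: −29 days → 18 September 2034.

September 18, 2034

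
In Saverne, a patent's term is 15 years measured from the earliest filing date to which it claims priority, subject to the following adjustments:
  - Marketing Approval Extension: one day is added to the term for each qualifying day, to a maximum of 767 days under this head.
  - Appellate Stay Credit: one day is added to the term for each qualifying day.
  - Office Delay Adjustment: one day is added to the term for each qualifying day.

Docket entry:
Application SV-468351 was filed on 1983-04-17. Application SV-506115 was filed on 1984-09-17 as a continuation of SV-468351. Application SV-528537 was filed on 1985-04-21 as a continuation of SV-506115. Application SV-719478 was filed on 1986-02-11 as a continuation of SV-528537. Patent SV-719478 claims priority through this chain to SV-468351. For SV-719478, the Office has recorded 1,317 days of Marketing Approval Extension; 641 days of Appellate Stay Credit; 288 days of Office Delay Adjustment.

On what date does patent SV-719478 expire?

Earliest priority filing: 17 April 1983.
Base term: 17 April 1983 + 15 years → 17 April 1998.
Marketing Approval Extension: 1317 days claimed exceeds the 767-day cap, so +767 days → 23 May 2000.
Appellate Stay Credit: +641 days → 23 February 2002.
Office Delay Adjustment: +288 days → 8 December 2002.

2002-12-08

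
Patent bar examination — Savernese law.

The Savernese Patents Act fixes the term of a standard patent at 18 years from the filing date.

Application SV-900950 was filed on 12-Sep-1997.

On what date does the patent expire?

September 12, 2015

Filing date + 18 years → 12 September 2015.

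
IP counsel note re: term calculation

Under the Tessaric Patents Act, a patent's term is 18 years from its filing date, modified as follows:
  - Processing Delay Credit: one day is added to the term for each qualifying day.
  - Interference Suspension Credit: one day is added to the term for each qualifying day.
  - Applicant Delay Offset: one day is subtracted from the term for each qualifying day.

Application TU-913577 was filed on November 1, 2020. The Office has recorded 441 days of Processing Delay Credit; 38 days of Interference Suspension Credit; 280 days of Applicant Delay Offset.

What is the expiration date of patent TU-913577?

May 19, 2039

Base term: filing date + 18 years → 1 November 2038.
Processing Delay Credit: +441 days → 16 January 2040.
Interference Suspension Credit: +38 days → 23 February 2040.
Applicant Delay Offset: −280 days → 19 May 2039.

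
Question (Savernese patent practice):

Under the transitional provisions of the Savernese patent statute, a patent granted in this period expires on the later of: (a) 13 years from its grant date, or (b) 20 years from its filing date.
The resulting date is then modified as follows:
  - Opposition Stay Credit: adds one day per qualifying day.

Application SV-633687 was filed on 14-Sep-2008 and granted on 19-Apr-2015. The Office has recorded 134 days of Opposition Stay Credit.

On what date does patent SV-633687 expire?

(a) grant + 13 years → 19 April 2028.
(b) filing + 20 years → 14 September 2028.
Later of the two: 14 September 2028.
Opposition Stay Credit: +134 days → 26 January 2029.

January 26, 2029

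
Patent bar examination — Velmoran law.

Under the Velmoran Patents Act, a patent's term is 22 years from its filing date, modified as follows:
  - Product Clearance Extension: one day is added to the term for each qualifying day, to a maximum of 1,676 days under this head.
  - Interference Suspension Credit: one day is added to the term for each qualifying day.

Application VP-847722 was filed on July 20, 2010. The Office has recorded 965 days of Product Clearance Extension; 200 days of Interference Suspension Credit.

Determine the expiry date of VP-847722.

Base term: filing date + 22 years → 20 July 2032.
Product Clearance Extension: 965 days (within the 1676-day cap) → +965 days → 12 March 2035.
Interference Suspension Credit: +200 days → 28 September 2035.

September 28, 2035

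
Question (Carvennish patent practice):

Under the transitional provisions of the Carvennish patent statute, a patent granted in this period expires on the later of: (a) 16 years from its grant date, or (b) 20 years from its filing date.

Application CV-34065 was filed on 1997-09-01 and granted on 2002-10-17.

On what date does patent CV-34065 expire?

(a) grant + 16 years → 17 October 2018.
(b) filing + 20 years → 1 September 2017.
Later of the two: 17 October 2018.

October 17, 2018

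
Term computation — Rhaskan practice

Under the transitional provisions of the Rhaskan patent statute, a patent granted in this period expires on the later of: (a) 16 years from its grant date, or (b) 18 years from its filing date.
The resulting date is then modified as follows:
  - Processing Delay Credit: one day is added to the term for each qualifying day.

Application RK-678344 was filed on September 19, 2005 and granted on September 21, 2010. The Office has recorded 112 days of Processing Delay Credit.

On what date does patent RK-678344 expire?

(a) grant + 16 years → 21 September 2026.
(b) filing + 18 years → 19 September 2023.
Later of the two: 21 September 2026.
Processing Delay Credit: +112 days → 11 January 2027.

January 11, 2027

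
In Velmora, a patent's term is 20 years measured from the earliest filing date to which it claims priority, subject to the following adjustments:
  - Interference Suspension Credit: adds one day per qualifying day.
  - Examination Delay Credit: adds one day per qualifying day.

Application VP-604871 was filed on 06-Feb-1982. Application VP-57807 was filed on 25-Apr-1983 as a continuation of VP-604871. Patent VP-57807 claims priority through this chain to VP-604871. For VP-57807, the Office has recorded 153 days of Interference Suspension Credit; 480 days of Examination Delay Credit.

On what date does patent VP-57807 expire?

Earliest priority filing: 6 February 1982.
Base term: 6 February 1982 + 20 years → 6 February 2002.
Interference Suspension Credit: +153 days → 9 July 2002.
Examination Delay Credit: +480 days → 1 November 2003.

November 1, 2003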